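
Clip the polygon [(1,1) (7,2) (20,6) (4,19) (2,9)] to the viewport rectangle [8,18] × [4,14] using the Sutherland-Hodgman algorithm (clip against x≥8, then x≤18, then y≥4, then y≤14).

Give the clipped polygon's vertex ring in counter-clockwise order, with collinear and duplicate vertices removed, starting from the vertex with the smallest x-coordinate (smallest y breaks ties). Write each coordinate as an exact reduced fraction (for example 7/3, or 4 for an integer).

Clipped polygon: [(8,4) (27/2,4) (18,70/13) (18,61/8) (132/13,14) (8,14)]

1. After x ≥ 8: [(8,30/13) (20,6) (8,63/4)]
2. After x ≤ 18: [(8,30/13) (18,70/13) (18,61/8) (8,63/4)]
3. After y ≥ 4: [(8,4) (27/2,4) (18,70/13) (18,61/8) (8,63/4)]
4. After y ≤ 14: [(8,14) (8,4) (27/2,4) (18,70/13) (18,61/8) (132/13,14)]
5. Canonical ring: [(8,4) (27/2,4) (18,70/13) (18,61/8) (132/13,14) (8,14)]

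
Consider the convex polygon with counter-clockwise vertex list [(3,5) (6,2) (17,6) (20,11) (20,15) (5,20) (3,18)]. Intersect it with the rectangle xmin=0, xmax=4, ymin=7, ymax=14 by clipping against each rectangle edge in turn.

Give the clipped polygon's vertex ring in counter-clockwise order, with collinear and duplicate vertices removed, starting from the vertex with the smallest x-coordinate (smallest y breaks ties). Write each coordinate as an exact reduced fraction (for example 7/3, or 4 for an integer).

1. After x ≥ 0: [(3,5) (6,2) (17,6) (20,11) (20,15) (5,20) (3,18)]
2. After x ≤ 4: [(3,5) (4,4) (4,19) (3,18)]
3. After y ≥ 7: [(3,7) (4,7) (4,19) (3,18)]
4. After y ≤ 14: [(3,14) (3,7) (4,7) (4,14)]
5. Canonical ring: [(3,7) (4,7) (4,14) (3,14)]

Clipped polygon: [(3,7) (4,7) (4,14) (3,14)]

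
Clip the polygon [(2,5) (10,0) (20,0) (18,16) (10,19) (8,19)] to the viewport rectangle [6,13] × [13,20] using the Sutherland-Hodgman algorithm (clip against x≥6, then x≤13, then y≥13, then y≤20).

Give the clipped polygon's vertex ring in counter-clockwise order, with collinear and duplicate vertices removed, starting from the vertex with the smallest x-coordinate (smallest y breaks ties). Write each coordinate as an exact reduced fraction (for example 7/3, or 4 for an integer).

1. After x ≥ 6: [(6,43/3) (6,5/2) (10,0) (20,0) (18,16) (10,19) (8,19)]
2. After x ≤ 13: [(6,43/3) (6,5/2) (10,0) (13,0) (13,143/8) (10,19) (8,19)]
3. After y ≥ 13: [(6,43/3) (6,13) (13,13) (13,143/8) (10,19) (8,19)]
4. After y ≤ 20: [(6,43/3) (6,13) (13,13) (13,143/8) (10,19) (8,19)]
5. Canonical ring: [(6,13) (13,13) (13,143/8) (10,19) (8,19) (6,43/3)]

Clipped polygon: [(6,13) (13,13) (13,143/8) (10,19) (8,19) (6,43/3)]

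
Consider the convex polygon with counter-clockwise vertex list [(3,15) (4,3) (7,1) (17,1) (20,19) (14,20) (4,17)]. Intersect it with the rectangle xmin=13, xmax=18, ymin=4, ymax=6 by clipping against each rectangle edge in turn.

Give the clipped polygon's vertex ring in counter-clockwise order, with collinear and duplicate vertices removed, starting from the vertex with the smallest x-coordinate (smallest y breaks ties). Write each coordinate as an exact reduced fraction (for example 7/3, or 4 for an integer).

1. After x ≥ 13: [(13,1) (17,1) (20,19) (14,20) (13,197/10)]
2. After x ≤ 18: [(13,1) (17,1) (18,7) (18,58/3) (14,20) (13,197/10)]
3. After y ≥ 4: [(13,4) (35/2,4) (18,7) (18,58/3) (14,20) (13,197/10)]
4. After y ≤ 6: [(13,6) (13,4) (35/2,4) (107/6,6)]
5. Canonical ring: [(13,4) (35/2,4) (107/6,6) (13,6)]

Clipped polygon: [(13,4) (35/2,4) (107/6,6) (13,6)]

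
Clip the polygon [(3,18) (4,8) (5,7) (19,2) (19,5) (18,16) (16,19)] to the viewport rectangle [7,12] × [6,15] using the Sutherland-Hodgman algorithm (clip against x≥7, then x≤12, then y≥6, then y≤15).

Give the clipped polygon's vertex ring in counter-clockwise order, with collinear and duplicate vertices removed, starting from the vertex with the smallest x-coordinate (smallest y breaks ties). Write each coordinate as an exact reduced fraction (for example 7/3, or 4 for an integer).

1. After x ≥ 7: [(7,238/13) (7,44/7) (19,2) (19,5) (18,16) (16,19)]
2. After x ≤ 12: [(12,243/13) (7,238/13) (7,44/7) (12,9/2)]
3. After y ≥ 6: [(12,6) (12,243/13) (7,238/13) (7,44/7) (39/5,6)]
4. After y ≤ 15: [(12,6) (12,15) (7,15) (7,44/7) (39/5,6)]
5. Canonical ring: [(7,44/7) (39/5,6) (12,6) (12,15) (7,15)]

Clipped polygon: [(7,44/7) (39/5,6) (12,6) (12,15) (7,15)]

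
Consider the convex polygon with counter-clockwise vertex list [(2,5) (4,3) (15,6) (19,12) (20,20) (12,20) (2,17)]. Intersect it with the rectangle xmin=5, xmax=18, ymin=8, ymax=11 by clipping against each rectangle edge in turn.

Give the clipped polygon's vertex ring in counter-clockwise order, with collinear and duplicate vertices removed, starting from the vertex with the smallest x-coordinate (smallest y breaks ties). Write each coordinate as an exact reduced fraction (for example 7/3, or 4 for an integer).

Clipped polygon: [(5,8) (49/3,8) (18,21/2) (18,11) (5,11)]

1. After x ≥ 5: [(5,36/11) (15,6) (19,12) (20,20) (12,20) (5,179/10)]
2. After x ≤ 18: [(5,36/11) (15,6) (18,21/2) (18,20) (12,20) (5,179/10)]
3. After y ≥ 8: [(5,8) (49/3,8) (18,21/2) (18,20) (12,20) (5,179/10)]
4. After y ≤ 11: [(5,11) (5,8) (49/3,8) (18,21/2) (18,11)]
5. Canonical ring: [(5,8) (49/3,8) (18,21/2) (18,11) (5,11)]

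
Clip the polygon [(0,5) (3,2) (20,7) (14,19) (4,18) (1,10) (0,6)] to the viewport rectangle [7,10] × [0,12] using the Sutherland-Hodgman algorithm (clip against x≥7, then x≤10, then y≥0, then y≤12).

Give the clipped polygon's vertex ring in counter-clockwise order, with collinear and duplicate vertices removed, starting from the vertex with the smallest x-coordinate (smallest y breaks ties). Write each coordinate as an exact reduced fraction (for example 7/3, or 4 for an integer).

Clipped polygon: [(7,54/17) (10,69/17) (10,12) (7,12)]

1. After x ≥ 7: [(7,54/17) (20,7) (14,19) (7,183/10)]
2. After x ≤ 10: [(7,54/17) (10,69/17) (10,93/5) (7,183/10)]
3. After y ≥ 0: [(7,54/17) (10,69/17) (10,93/5) (7,183/10)]
4. After y ≤ 12: [(7,12) (7,54/17) (10,69/17) (10,12)]
5. Canonical ring: [(7,54/17) (10,69/17) (10,12) (7,12)]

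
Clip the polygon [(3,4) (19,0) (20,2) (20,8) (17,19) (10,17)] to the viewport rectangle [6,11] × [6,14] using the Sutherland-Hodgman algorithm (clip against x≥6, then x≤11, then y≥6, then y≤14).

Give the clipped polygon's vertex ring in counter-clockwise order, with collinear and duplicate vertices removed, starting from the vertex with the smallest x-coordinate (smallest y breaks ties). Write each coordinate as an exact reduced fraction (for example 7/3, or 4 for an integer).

1. After x ≥ 6: [(6,67/7) (6,13/4) (19,0) (20,2) (20,8) (17,19) (10,17)]
2. After x ≤ 11: [(6,67/7) (6,13/4) (11,2) (11,121/7) (10,17)]
3. After y ≥ 6: [(6,67/7) (6,6) (11,6) (11,121/7) (10,17)]
4. After y ≤ 14: [(109/13,14) (6,67/7) (6,6) (11,6) (11,14)]
5. Canonical ring: [(6,6) (11,6) (11,14) (109/13,14) (6,67/7)]

Clipped polygon: [(6,6) (11,6) (11,14) (109/13,14) (6,67/7)]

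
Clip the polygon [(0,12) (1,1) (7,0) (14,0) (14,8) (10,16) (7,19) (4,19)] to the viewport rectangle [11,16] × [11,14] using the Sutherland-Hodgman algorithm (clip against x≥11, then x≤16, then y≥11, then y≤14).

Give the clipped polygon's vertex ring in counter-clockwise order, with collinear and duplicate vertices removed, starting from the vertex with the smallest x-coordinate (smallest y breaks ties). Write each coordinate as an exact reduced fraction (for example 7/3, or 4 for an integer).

Clipped polygon: [(11,11) (25/2,11) (11,14)]

1. After x ≥ 11: [(11,0) (14,0) (14,8) (11,14)]
2. After x ≤ 16: [(11,0) (14,0) (14,8) (11,14)]
3. After y ≥ 11: [(11,11) (25/2,11) (11,14)]
4. After y ≤ 14: [(11,11) (25/2,11) (11,14)]
5. Canonical ring: [(11,11) (25/2,11) (11,14)]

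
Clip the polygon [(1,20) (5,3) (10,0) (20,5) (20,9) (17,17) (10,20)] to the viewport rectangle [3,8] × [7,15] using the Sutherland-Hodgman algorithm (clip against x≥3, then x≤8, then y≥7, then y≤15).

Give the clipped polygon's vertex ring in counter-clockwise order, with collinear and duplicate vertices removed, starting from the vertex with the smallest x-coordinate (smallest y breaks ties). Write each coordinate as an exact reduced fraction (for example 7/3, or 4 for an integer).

Clipped polygon: [(3,23/2) (69/17,7) (8,7) (8,15) (3,15)]

1. After x ≥ 3: [(3,20) (3,23/2) (5,3) (10,0) (20,5) (20,9) (17,17) (10,20)]
2. After x ≤ 8: [(8,20) (3,20) (3,23/2) (5,3) (8,6/5)]
3. After y ≥ 7: [(8,7) (8,20) (3,20) (3,23/2) (69/17,7)]
4. After y ≤ 15: [(8,7) (8,15) (3,15) (3,23/2) (69/17,7)]
5. Canonical ring: [(3,23/2) (69/17,7) (8,7) (8,15) (3,15)]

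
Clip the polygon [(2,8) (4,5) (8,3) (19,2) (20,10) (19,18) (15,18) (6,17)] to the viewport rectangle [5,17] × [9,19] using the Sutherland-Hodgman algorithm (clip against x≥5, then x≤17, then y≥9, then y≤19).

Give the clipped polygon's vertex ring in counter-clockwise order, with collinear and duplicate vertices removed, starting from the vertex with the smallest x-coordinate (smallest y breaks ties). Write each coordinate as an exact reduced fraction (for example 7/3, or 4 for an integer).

Clipped polygon: [(5,9) (17,9) (17,18) (15,18) (6,17) (5,59/4)]

1. After x ≥ 5: [(5,59/4) (5,9/2) (8,3) (19,2) (20,10) (19,18) (15,18) (6,17)]
2. After x ≤ 17: [(5,59/4) (5,9/2) (8,3) (17,24/11) (17,18) (15,18) (6,17)]
3. After y ≥ 9: [(5,59/4) (5,9) (17,9) (17,18) (15,18) (6,17)]
4. After y ≤ 19: [(5,59/4) (5,9) (17,9) (17,18) (15,18) (6,17)]
5. Canonical ring: [(5,9) (17,9) (17,18) (15,18) (6,17) (5,59/4)]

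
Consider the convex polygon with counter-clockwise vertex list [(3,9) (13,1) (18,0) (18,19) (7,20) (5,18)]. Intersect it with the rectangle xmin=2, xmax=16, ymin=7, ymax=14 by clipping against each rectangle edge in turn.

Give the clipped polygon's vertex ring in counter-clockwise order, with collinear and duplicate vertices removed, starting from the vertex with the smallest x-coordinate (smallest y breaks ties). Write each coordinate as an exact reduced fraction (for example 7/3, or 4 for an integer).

1. After x ≥ 2: [(3,9) (13,1) (18,0) (18,19) (7,20) (5,18)]
2. After x ≤ 16: [(3,9) (13,1) (16,2/5) (16,211/11) (7,20) (5,18)]
3. After y ≥ 7: [(3,9) (11/2,7) (16,7) (16,211/11) (7,20) (5,18)]
4. After y ≤ 14: [(37/9,14) (3,9) (11/2,7) (16,7) (16,14)]
5. Canonical ring: [(3,9) (11/2,7) (16,7) (16,14) (37/9,14)]

Clipped polygon: [(3,9) (11/2,7) (16,7) (16,14) (37/9,14)]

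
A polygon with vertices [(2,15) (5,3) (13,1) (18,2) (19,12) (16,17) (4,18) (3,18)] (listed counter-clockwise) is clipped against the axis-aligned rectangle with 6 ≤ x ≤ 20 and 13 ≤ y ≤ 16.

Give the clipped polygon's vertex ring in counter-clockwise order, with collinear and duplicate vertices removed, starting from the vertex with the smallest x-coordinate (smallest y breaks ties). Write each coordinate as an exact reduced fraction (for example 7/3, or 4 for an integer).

1. After x ≥ 6: [(6,11/4) (13,1) (18,2) (19,12) (16,17) (6,107/6)]
2. After x ≤ 20: [(6,11/4) (13,1) (18,2) (19,12) (16,17) (6,107/6)]
3. After y ≥ 13: [(6,13) (92/5,13) (16,17) (6,107/6)]
4. After y ≤ 16: [(6,16) (6,13) (92/5,13) (83/5,16)]
5. Canonical ring: [(6,13) (92/5,13) (83/5,16) (6,16)]

Clipped polygon: [(6,13) (92/5,13) (83/5,16) (6,16)]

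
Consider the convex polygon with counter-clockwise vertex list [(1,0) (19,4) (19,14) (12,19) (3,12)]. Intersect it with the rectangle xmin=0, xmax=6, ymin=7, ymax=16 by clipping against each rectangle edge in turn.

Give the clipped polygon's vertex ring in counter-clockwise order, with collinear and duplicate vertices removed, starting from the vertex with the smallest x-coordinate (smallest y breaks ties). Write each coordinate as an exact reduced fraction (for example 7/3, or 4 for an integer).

Clipped polygon: [(13/6,7) (6,7) (6,43/3) (3,12)]

1. After x ≥ 0: [(1,0) (19,4) (19,14) (12,19) (3,12)]
2. After x ≤ 6: [(1,0) (6,10/9) (6,43/3) (3,12)]
3. After y ≥ 7: [(13/6,7) (6,7) (6,43/3) (3,12)]
4. After y ≤ 16: [(13/6,7) (6,7) (6,43/3) (3,12)]
5. Canonical ring: [(13/6,7) (6,7) (6,43/3) (3,12)]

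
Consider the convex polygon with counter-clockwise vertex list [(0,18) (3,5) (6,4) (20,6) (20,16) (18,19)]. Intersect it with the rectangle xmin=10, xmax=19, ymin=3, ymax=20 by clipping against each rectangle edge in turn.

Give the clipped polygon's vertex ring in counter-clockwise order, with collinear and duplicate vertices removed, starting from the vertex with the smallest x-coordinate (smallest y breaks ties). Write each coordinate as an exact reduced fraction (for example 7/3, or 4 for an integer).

1. After x ≥ 10: [(10,167/9) (10,32/7) (20,6) (20,16) (18,19)]
2. After x ≤ 19: [(10,167/9) (10,32/7) (19,41/7) (19,35/2) (18,19)]
3. After y ≥ 3: [(10,167/9) (10,32/7) (19,41/7) (19,35/2) (18,19)]
4. After y ≤ 20: [(10,167/9) (10,32/7) (19,41/7) (19,35/2) (18,19)]
5. Canonical ring: [(10,32/7) (19,41/7) (19,35/2) (18,19) (10,167/9)]

Clipped polygon: [(10,32/7) (19,41/7) (19,35/2) (18,19) (10,167/9)]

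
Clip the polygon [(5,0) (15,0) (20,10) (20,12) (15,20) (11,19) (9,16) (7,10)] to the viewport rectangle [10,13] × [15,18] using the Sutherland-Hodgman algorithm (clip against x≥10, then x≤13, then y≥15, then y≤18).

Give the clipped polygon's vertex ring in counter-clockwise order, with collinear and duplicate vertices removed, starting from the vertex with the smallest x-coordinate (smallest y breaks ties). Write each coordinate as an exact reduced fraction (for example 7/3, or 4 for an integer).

Clipped polygon: [(10,15) (13,15) (13,18) (31/3,18) (10,35/2)]

1. After x ≥ 10: [(10,0) (15,0) (20,10) (20,12) (15,20) (11,19) (10,35/2)]
2. After x ≤ 13: [(10,0) (13,0) (13,39/2) (11,19) (10,35/2)]
3. After y ≥ 15: [(10,15) (13,15) (13,39/2) (11,19) (10,35/2)]
4. After y ≤ 18: [(10,15) (13,15) (13,18) (31/3,18) (10,35/2)]
5. Canonical ring: [(10,15) (13,15) (13,18) (31/3,18) (10,35/2)]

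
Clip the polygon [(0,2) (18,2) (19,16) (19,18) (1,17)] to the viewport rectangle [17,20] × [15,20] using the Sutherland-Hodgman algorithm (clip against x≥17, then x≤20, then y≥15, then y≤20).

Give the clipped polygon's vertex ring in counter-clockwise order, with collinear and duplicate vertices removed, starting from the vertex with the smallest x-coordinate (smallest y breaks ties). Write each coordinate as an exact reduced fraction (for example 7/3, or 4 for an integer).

1. After x ≥ 17: [(17,2) (18,2) (19,16) (19,18) (17,161/9)]
2. After x ≤ 20: [(17,2) (18,2) (19,16) (19,18) (17,161/9)]
3. After y ≥ 15: [(17,15) (265/14,15) (19,16) (19,18) (17,161/9)]
4. After y ≤ 20: [(17,15) (265/14,15) (19,16) (19,18) (17,161/9)]
5. Canonical ring: [(17,15) (265/14,15) (19,16) (19,18) (17,161/9)]

Clipped polygon: [(17,15) (265/14,15) (19,16) (19,18) (17,161/9)]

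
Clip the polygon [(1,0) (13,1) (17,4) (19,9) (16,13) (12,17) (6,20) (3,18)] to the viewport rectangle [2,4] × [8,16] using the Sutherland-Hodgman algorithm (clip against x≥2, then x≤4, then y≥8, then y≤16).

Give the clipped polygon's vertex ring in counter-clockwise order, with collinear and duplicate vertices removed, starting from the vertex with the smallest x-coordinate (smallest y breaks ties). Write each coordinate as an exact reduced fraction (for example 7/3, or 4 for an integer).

1. After x ≥ 2: [(2,9) (2,1/12) (13,1) (17,4) (19,9) (16,13) (12,17) (6,20) (3,18)]
2. After x ≤ 4: [(2,9) (2,1/12) (4,1/4) (4,56/3) (3,18)]
3. After y ≥ 8: [(2,9) (2,8) (4,8) (4,56/3) (3,18)]
4. After y ≤ 16: [(25/9,16) (2,9) (2,8) (4,8) (4,16)]
5. Canonical ring: [(2,8) (4,8) (4,16) (25/9,16) (2,9)]

Clipped polygon: [(2,8) (4,8) (4,16) (25/9,16) (2,9)]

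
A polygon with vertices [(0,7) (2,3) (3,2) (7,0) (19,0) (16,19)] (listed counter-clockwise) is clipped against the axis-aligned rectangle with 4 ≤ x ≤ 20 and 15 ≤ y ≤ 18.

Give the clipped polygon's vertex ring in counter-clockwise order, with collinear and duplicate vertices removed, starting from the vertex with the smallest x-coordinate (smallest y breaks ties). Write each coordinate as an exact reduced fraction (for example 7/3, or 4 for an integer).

Clipped polygon: [(32/3,15) (316/19,15) (307/19,18) (44/3,18)]

1. After x ≥ 4: [(4,10) (4,3/2) (7,0) (19,0) (16,19)]
2. After x ≤ 20: [(4,10) (4,3/2) (7,0) (19,0) (16,19)]
3. After y ≥ 15: [(32/3,15) (316/19,15) (16,19)]
4. After y ≤ 18: [(44/3,18) (32/3,15) (316/19,15) (307/19,18)]
5. Canonical ring: [(32/3,15) (316/19,15) (307/19,18) (44/3,18)]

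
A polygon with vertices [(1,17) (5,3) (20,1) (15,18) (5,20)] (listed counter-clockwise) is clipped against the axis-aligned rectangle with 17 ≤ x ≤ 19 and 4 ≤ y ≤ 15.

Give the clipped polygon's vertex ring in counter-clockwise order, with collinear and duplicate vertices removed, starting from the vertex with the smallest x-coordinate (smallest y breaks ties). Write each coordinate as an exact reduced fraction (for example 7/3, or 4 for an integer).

1. After x ≥ 17: [(17,7/5) (20,1) (17,56/5)]
2. After x ≤ 19: [(17,7/5) (19,17/15) (19,22/5) (17,56/5)]
3. After y ≥ 4: [(17,4) (19,4) (19,22/5) (17,56/5)]
4. After y ≤ 15: [(17,4) (19,4) (19,22/5) (17,56/5)]
5. Canonical ring: [(17,4) (19,4) (19,22/5) (17,56/5)]

Clipped polygon: [(17,4) (19,4) (19,22/5) (17,56/5)]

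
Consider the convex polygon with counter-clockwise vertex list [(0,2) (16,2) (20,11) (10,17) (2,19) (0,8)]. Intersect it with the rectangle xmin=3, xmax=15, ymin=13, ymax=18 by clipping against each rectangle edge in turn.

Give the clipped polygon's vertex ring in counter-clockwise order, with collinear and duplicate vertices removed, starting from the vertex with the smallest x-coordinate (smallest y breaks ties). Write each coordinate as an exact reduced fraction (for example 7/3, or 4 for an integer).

Clipped polygon: [(3,13) (15,13) (15,14) (10,17) (6,18) (3,18)]

1. After x ≥ 3: [(3,2) (16,2) (20,11) (10,17) (3,75/4)]
2. After x ≤ 15: [(3,2) (15,2) (15,14) (10,17) (3,75/4)]
3. After y ≥ 13: [(3,13) (15,13) (15,14) (10,17) (3,75/4)]
4. After y ≤ 18: [(3,18) (3,13) (15,13) (15,14) (10,17) (6,18)]
5. Canonical ring: [(3,13) (15,13) (15,14) (10,17) (6,18) (3,18)]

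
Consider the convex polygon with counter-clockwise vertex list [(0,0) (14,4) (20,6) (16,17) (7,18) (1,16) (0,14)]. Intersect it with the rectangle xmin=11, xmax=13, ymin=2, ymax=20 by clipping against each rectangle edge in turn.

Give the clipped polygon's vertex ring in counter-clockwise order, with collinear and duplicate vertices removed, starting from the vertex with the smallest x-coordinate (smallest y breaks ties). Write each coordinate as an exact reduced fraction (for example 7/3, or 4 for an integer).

1. After x ≥ 11: [(11,22/7) (14,4) (20,6) (16,17) (11,158/9)]
2. After x ≤ 13: [(11,22/7) (13,26/7) (13,52/3) (11,158/9)]
3. After y ≥ 2: [(11,22/7) (13,26/7) (13,52/3) (11,158/9)]
4. After y ≤ 20: [(11,22/7) (13,26/7) (13,52/3) (11,158/9)]
5. Canonical ring: [(11,22/7) (13,26/7) (13,52/3) (11,158/9)]

Clipped polygon: [(11,22/7) (13,26/7) (13,52/3) (11,158/9)]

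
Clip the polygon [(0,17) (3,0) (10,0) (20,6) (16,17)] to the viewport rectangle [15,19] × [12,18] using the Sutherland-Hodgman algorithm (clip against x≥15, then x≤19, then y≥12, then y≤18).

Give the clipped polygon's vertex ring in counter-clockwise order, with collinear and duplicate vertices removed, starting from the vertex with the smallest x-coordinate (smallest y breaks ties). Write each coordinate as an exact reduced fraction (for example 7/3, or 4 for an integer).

1. After x ≥ 15: [(15,17) (15,3) (20,6) (16,17)]
2. After x ≤ 19: [(15,17) (15,3) (19,27/5) (19,35/4) (16,17)]
3. After y ≥ 12: [(15,17) (15,12) (196/11,12) (16,17)]
4. After y ≤ 18: [(15,17) (15,12) (196/11,12) (16,17)]
5. Canonical ring: [(15,12) (196/11,12) (16,17) (15,17)]

Clipped polygon: [(15,12) (196/11,12) (16,17) (15,17)]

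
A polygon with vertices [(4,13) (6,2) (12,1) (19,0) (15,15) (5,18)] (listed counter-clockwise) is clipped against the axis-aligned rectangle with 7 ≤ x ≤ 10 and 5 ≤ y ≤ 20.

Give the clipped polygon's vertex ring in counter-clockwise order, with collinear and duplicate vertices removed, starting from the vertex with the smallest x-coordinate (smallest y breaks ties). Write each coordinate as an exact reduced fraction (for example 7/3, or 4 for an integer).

Clipped polygon: [(7,5) (10,5) (10,33/2) (7,87/5)]

1. After x ≥ 7: [(7,11/6) (12,1) (19,0) (15,15) (7,87/5)]
2. After x ≤ 10: [(7,11/6) (10,4/3) (10,33/2) (7,87/5)]
3. After y ≥ 5: [(7,5) (10,5) (10,33/2) (7,87/5)]
4. After y ≤ 20: [(7,5) (10,5) (10,33/2) (7,87/5)]
5. Canonical ring: [(7,5) (10,5) (10,33/2) (7,87/5)]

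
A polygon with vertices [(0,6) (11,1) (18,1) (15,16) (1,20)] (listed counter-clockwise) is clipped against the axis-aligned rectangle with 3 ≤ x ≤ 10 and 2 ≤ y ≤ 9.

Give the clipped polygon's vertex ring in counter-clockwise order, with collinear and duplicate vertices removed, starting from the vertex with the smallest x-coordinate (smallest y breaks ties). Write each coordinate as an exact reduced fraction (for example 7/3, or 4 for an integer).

Clipped polygon: [(3,51/11) (44/5,2) (10,2) (10,9) (3,9)]

1. After x ≥ 3: [(3,51/11) (11,1) (18,1) (15,16) (3,136/7)]
2. After x ≤ 10: [(3,51/11) (10,16/11) (10,122/7) (3,136/7)]
3. After y ≥ 2: [(3,51/11) (44/5,2) (10,2) (10,122/7) (3,136/7)]
4. After y ≤ 9: [(3,9) (3,51/11) (44/5,2) (10,2) (10,9)]
5. Canonical ring: [(3,51/11) (44/5,2) (10,2) (10,9) (3,9)]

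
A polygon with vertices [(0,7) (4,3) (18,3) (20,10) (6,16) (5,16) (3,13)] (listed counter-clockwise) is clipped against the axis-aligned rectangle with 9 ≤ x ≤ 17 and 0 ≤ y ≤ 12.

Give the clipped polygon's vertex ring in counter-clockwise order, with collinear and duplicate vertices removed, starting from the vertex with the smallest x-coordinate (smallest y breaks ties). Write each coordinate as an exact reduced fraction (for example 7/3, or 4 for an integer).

1. After x ≥ 9: [(9,3) (18,3) (20,10) (9,103/7)]
2. After x ≤ 17: [(9,3) (17,3) (17,79/7) (9,103/7)]
3. After y ≥ 0: [(9,3) (17,3) (17,79/7) (9,103/7)]
4. After y ≤ 12: [(9,12) (9,3) (17,3) (17,79/7) (46/3,12)]
5. Canonical ring: [(9,3) (17,3) (17,79/7) (46/3,12) (9,12)]

Clipped polygon: [(9,3) (17,3) (17,79/7) (46/3,12) (9,12)]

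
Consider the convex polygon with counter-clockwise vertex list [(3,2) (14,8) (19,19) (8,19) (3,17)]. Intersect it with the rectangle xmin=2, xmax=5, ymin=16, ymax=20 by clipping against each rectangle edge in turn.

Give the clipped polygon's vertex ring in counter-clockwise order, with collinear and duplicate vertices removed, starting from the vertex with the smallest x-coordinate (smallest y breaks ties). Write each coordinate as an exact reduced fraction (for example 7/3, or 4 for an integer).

Clipped polygon: [(3,16) (5,16) (5,89/5) (3,17)]

1. After x ≥ 2: [(3,2) (14,8) (19,19) (8,19) (3,17)]
2. After x ≤ 5: [(3,2) (5,34/11) (5,89/5) (3,17)]
3. After y ≥ 16: [(3,16) (5,16) (5,89/5) (3,17)]
4. After y ≤ 20: [(3,16) (5,16) (5,89/5) (3,17)]
5. Canonical ring: [(3,16) (5,16) (5,89/5) (3,17)]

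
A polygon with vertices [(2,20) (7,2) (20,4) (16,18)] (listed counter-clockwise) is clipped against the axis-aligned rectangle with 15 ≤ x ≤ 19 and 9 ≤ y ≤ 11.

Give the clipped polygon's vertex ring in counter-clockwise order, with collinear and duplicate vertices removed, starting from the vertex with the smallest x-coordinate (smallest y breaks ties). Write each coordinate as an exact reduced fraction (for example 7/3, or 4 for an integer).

1. After x ≥ 15: [(15,127/7) (15,42/13) (20,4) (16,18)]
2. After x ≤ 19: [(15,127/7) (15,42/13) (19,50/13) (19,15/2) (16,18)]
3. After y ≥ 9: [(15,127/7) (15,9) (130/7,9) (16,18)]
4. After y ≤ 11: [(15,11) (15,9) (130/7,9) (18,11)]
5. Canonical ring: [(15,9) (130/7,9) (18,11) (15,11)]

Clipped polygon: [(15,9) (130/7,9) (18,11) (15,11)]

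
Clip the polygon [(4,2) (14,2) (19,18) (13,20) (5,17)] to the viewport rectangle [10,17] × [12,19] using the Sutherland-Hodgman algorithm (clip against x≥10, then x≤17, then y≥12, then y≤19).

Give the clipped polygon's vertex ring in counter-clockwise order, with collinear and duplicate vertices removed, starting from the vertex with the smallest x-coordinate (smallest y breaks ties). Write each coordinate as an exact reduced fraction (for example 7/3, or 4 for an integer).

Clipped polygon: [(10,12) (17,12) (17,56/3) (16,19) (31/3,19) (10,151/8)]

1. After x ≥ 10: [(10,2) (14,2) (19,18) (13,20) (10,151/8)]
2. After x ≤ 17: [(10,2) (14,2) (17,58/5) (17,56/3) (13,20) (10,151/8)]
3. After y ≥ 12: [(10,12) (17,12) (17,56/3) (13,20) (10,151/8)]
4. After y ≤ 19: [(10,12) (17,12) (17,56/3) (16,19) (31/3,19) (10,151/8)]
5. Canonical ring: [(10,12) (17,12) (17,56/3) (16,19) (31/3,19) (10,151/8)]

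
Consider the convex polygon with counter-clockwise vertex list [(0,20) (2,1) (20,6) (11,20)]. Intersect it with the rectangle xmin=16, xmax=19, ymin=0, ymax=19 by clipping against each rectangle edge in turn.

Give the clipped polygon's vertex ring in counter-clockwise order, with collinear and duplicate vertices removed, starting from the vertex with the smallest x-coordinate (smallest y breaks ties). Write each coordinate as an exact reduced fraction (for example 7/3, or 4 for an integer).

Clipped polygon: [(16,44/9) (19,103/18) (19,68/9) (16,110/9)]

1. After x ≥ 16: [(16,44/9) (20,6) (16,110/9)]
2. After x ≤ 19: [(16,44/9) (19,103/18) (19,68/9) (16,110/9)]
3. After y ≥ 0: [(16,44/9) (19,103/18) (19,68/9) (16,110/9)]
4. After y ≤ 19: [(16,44/9) (19,103/18) (19,68/9) (16,110/9)]
5. Canonical ring: [(16,44/9) (19,103/18) (19,68/9) (16,110/9)]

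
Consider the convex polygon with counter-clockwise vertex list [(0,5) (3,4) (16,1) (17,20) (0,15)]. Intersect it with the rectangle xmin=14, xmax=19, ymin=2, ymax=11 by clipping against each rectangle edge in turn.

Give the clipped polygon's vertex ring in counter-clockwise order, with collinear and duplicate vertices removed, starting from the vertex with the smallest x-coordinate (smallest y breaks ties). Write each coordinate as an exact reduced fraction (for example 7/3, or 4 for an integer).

1. After x ≥ 14: [(14,19/13) (16,1) (17,20) (14,325/17)]
2. After x ≤ 19: [(14,19/13) (16,1) (17,20) (14,325/17)]
3. After y ≥ 2: [(14,2) (305/19,2) (17,20) (14,325/17)]
4. After y ≤ 11: [(14,11) (14,2) (305/19,2) (314/19,11)]
5. Canonical ring: [(14,2) (305/19,2) (314/19,11) (14,11)]

Clipped polygon: [(14,2) (305/19,2) (314/19,11) (14,11)]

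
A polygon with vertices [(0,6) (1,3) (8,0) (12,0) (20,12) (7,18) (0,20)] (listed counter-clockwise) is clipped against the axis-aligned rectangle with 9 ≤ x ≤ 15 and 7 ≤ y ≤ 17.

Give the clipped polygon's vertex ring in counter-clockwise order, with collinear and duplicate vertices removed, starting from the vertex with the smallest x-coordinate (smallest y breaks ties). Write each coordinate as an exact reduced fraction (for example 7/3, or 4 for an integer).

Clipped polygon: [(9,7) (15,7) (15,186/13) (55/6,17) (9,17)]

1. After x ≥ 9: [(9,0) (12,0) (20,12) (9,222/13)]
2. After x ≤ 15: [(9,0) (12,0) (15,9/2) (15,186/13) (9,222/13)]
3. After y ≥ 7: [(9,7) (15,7) (15,186/13) (9,222/13)]
4. After y ≤ 17: [(9,17) (9,7) (15,7) (15,186/13) (55/6,17)]
5. Canonical ring: [(9,7) (15,7) (15,186/13) (55/6,17) (9,17)]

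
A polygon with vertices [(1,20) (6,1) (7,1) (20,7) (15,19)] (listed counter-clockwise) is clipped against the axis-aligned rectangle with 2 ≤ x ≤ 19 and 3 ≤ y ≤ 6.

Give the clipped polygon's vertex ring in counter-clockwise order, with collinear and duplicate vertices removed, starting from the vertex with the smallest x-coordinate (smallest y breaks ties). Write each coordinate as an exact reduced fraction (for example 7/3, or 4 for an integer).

Clipped polygon: [(89/19,6) (104/19,3) (34/3,3) (107/6,6)]

1. After x ≥ 2: [(2,279/14) (2,81/5) (6,1) (7,1) (20,7) (15,19)]
2. After x ≤ 19: [(2,279/14) (2,81/5) (6,1) (7,1) (19,85/13) (19,47/5) (15,19)]
3. After y ≥ 3: [(2,279/14) (2,81/5) (104/19,3) (34/3,3) (19,85/13) (19,47/5) (15,19)]
4. After y ≤ 6: [(89/19,6) (104/19,3) (34/3,3) (107/6,6)]
5. Canonical ring: [(89/19,6) (104/19,3) (34/3,3) (107/6,6)]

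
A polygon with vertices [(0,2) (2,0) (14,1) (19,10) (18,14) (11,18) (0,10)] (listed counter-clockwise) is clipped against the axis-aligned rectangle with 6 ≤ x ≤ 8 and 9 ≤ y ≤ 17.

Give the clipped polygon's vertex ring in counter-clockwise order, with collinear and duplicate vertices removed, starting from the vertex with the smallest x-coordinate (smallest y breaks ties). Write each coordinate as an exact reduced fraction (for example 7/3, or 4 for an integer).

Clipped polygon: [(6,9) (8,9) (8,174/11) (6,158/11)]

1. After x ≥ 6: [(6,1/3) (14,1) (19,10) (18,14) (11,18) (6,158/11)]
2. After x ≤ 8: [(6,1/3) (8,1/2) (8,174/11) (6,158/11)]
3. After y ≥ 9: [(6,9) (8,9) (8,174/11) (6,158/11)]
4. After y ≤ 17: [(6,9) (8,9) (8,174/11) (6,158/11)]
5. Canonical ring: [(6,9) (8,9) (8,174/11) (6,158/11)]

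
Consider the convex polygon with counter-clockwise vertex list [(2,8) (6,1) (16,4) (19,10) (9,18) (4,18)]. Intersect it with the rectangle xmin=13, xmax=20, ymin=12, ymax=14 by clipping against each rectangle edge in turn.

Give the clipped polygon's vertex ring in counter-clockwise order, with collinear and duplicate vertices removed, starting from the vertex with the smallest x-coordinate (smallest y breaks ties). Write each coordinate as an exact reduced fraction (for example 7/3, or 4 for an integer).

1. After x ≥ 13: [(13,31/10) (16,4) (19,10) (13,74/5)]
2. After x ≤ 20: [(13,31/10) (16,4) (19,10) (13,74/5)]
3. After y ≥ 12: [(13,12) (33/2,12) (13,74/5)]
4. After y ≤ 14: [(13,14) (13,12) (33/2,12) (14,14)]
5. Canonical ring: [(13,12) (33/2,12) (14,14) (13,14)]

Clipped polygon: [(13,12) (33/2,12) (14,14) (13,14)]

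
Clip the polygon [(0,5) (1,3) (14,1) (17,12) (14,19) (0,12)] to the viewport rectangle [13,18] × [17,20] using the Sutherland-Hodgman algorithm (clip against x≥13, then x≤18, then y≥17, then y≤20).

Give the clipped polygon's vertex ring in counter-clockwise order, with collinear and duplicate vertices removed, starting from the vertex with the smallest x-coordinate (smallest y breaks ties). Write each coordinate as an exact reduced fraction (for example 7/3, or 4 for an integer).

Clipped polygon: [(13,17) (104/7,17) (14,19) (13,37/2)]

1. After x ≥ 13: [(13,15/13) (14,1) (17,12) (14,19) (13,37/2)]
2. After x ≤ 18: [(13,15/13) (14,1) (17,12) (14,19) (13,37/2)]
3. After y ≥ 17: [(13,17) (104/7,17) (14,19) (13,37/2)]
4. After y ≤ 20: [(13,17) (104/7,17) (14,19) (13,37/2)]
5. Canonical ring: [(13,17) (104/7,17) (14,19) (13,37/2)]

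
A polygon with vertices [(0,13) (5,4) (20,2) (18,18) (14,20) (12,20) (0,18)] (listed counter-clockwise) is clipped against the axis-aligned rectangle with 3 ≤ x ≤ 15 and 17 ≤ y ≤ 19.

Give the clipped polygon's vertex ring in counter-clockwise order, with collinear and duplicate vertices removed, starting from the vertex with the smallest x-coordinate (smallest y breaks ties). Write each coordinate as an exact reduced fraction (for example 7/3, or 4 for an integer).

Clipped polygon: [(3,17) (15,17) (15,19) (6,19) (3,37/2)]

1. After x ≥ 3: [(3,38/5) (5,4) (20,2) (18,18) (14,20) (12,20) (3,37/2)]
2. After x ≤ 15: [(3,38/5) (5,4) (15,8/3) (15,39/2) (14,20) (12,20) (3,37/2)]
3. After y ≥ 17: [(3,17) (15,17) (15,39/2) (14,20) (12,20) (3,37/2)]
4. After y ≤ 19: [(3,17) (15,17) (15,19) (6,19) (3,37/2)]
5. Canonical ring: [(3,17) (15,17) (15,19) (6,19) (3,37/2)]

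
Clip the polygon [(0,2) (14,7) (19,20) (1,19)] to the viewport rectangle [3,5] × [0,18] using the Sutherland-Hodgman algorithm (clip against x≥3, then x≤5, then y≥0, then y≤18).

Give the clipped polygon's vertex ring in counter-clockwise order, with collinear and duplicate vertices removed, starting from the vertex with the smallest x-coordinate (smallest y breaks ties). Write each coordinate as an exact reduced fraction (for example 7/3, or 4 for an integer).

1. After x ≥ 3: [(3,43/14) (14,7) (19,20) (3,172/9)]
2. After x ≤ 5: [(3,43/14) (5,53/14) (5,173/9) (3,172/9)]
3. After y ≥ 0: [(3,43/14) (5,53/14) (5,173/9) (3,172/9)]
4. After y ≤ 18: [(3,18) (3,43/14) (5,53/14) (5,18)]
5. Canonical ring: [(3,43/14) (5,53/14) (5,18) (3,18)]

Clipped polygon: [(3,43/14) (5,53/14) (5,18) (3,18)]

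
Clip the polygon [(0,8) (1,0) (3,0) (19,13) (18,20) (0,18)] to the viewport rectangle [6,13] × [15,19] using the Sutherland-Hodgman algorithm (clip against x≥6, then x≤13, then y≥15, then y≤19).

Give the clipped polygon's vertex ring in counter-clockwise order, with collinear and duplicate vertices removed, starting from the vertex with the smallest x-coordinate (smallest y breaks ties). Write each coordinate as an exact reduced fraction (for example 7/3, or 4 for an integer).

Clipped polygon: [(6,15) (13,15) (13,19) (9,19) (6,56/3)]

1. After x ≥ 6: [(6,39/16) (19,13) (18,20) (6,56/3)]
2. After x ≤ 13: [(6,39/16) (13,65/8) (13,175/9) (6,56/3)]
3. After y ≥ 15: [(6,15) (13,15) (13,175/9) (6,56/3)]
4. After y ≤ 19: [(6,15) (13,15) (13,19) (9,19) (6,56/3)]
5. Canonical ring: [(6,15) (13,15) (13,19) (9,19) (6,56/3)]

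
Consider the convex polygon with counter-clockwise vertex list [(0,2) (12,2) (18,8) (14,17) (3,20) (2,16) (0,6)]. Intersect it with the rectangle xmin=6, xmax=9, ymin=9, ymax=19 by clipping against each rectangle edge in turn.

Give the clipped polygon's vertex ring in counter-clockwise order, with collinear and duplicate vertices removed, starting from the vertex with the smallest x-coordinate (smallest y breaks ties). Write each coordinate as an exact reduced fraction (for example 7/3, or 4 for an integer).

Clipped polygon: [(6,9) (9,9) (9,202/11) (20/3,19) (6,19)]

1. After x ≥ 6: [(6,2) (12,2) (18,8) (14,17) (6,211/11)]
2. After x ≤ 9: [(6,2) (9,2) (9,202/11) (6,211/11)]
3. After y ≥ 9: [(6,9) (9,9) (9,202/11) (6,211/11)]
4. After y ≤ 19: [(6,19) (6,9) (9,9) (9,202/11) (20/3,19)]
5. Canonical ring: [(6,9) (9,9) (9,202/11) (20/3,19) (6,19)]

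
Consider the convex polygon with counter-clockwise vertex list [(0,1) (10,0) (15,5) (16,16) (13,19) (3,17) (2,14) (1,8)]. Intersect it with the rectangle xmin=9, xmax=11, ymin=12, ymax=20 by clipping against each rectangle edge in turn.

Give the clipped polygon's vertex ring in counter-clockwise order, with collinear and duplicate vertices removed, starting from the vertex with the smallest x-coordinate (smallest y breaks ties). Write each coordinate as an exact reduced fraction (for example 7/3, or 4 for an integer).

Clipped polygon: [(9,12) (11,12) (11,93/5) (9,91/5)]

1. After x ≥ 9: [(9,1/10) (10,0) (15,5) (16,16) (13,19) (9,91/5)]
2. After x ≤ 11: [(9,1/10) (10,0) (11,1) (11,93/5) (9,91/5)]
3. After y ≥ 12: [(9,12) (11,12) (11,93/5) (9,91/5)]
4. After y ≤ 20: [(9,12) (11,12) (11,93/5) (9,91/5)]
5. Canonical ring: [(9,12) (11,12) (11,93/5) (9,91/5)]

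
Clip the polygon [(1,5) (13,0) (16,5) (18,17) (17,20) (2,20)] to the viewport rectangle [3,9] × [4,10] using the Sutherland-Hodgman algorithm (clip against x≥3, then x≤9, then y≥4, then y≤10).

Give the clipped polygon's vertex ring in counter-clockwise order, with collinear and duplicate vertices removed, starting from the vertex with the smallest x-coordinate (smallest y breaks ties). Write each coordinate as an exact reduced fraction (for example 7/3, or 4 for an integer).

Clipped polygon: [(3,25/6) (17/5,4) (9,4) (9,10) (3,10)]

1. After x ≥ 3: [(3,25/6) (13,0) (16,5) (18,17) (17,20) (3,20)]
2. After x ≤ 9: [(3,25/6) (9,5/3) (9,20) (3,20)]
3. After y ≥ 4: [(3,25/6) (17/5,4) (9,4) (9,20) (3,20)]
4. After y ≤ 10: [(3,10) (3,25/6) (17/5,4) (9,4) (9,10)]
5. Canonical ring: [(3,25/6) (17/5,4) (9,4) (9,10) (3,10)]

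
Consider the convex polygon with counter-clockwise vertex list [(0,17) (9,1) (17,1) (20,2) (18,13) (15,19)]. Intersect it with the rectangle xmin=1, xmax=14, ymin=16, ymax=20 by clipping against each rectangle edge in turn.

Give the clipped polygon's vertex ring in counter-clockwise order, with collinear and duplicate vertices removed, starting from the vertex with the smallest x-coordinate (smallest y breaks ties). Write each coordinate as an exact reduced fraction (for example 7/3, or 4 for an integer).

1. After x ≥ 1: [(1,257/15) (1,137/9) (9,1) (17,1) (20,2) (18,13) (15,19)]
2. After x ≤ 14: [(14,283/15) (1,257/15) (1,137/9) (9,1) (14,1)]
3. After y ≥ 16: [(14,16) (14,283/15) (1,257/15) (1,16)]
4. After y ≤ 20: [(14,16) (14,283/15) (1,257/15) (1,16)]
5. Canonical ring: [(1,16) (14,16) (14,283/15) (1,257/15)]

Clipped polygon: [(1,16) (14,16) (14,283/15) (1,257/15)]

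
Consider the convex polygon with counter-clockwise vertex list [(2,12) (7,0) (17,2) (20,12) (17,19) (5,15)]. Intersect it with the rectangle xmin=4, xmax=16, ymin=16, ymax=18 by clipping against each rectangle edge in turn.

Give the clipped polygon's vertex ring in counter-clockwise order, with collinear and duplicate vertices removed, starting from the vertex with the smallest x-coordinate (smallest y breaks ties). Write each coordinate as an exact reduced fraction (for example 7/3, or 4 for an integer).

Clipped polygon: [(8,16) (16,16) (16,18) (14,18)]

1. After x ≥ 4: [(4,14) (4,36/5) (7,0) (17,2) (20,12) (17,19) (5,15)]
2. After x ≤ 16: [(4,14) (4,36/5) (7,0) (16,9/5) (16,56/3) (5,15)]
3. After y ≥ 16: [(16,16) (16,56/3) (8,16)]
4. After y ≤ 18: [(16,16) (16,18) (14,18) (8,16)]
5. Canonical ring: [(8,16) (16,16) (16,18) (14,18)]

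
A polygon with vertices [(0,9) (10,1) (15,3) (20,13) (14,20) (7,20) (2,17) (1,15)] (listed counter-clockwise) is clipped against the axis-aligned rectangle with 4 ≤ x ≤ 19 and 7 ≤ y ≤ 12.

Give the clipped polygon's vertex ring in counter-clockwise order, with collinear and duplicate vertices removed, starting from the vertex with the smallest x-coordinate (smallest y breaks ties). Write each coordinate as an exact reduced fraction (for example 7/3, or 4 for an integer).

1. After x ≥ 4: [(4,29/5) (10,1) (15,3) (20,13) (14,20) (7,20) (4,91/5)]
2. After x ≤ 19: [(4,29/5) (10,1) (15,3) (19,11) (19,85/6) (14,20) (7,20) (4,91/5)]
3. After y ≥ 7: [(4,7) (17,7) (19,11) (19,85/6) (14,20) (7,20) (4,91/5)]
4. After y ≤ 12: [(4,12) (4,7) (17,7) (19,11) (19,12)]
5. Canonical ring: [(4,7) (17,7) (19,11) (19,12) (4,12)]

Clipped polygon: [(4,7) (17,7) (19,11) (19,12) (4,12)]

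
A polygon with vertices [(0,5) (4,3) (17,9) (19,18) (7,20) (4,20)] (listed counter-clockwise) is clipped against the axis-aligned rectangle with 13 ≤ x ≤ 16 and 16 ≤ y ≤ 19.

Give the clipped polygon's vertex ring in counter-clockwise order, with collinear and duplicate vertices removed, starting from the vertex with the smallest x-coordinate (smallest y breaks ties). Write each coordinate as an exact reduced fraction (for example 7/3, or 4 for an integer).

Clipped polygon: [(13,16) (16,16) (16,37/2) (13,19)]

1. After x ≥ 13: [(13,93/13) (17,9) (19,18) (13,19)]
2. After x ≤ 16: [(13,93/13) (16,111/13) (16,37/2) (13,19)]
3. After y ≥ 16: [(13,16) (16,16) (16,37/2) (13,19)]
4. After y ≤ 19: [(13,16) (16,16) (16,37/2) (13,19)]
5. Canonical ring: [(13,16) (16,16) (16,37/2) (13,19)]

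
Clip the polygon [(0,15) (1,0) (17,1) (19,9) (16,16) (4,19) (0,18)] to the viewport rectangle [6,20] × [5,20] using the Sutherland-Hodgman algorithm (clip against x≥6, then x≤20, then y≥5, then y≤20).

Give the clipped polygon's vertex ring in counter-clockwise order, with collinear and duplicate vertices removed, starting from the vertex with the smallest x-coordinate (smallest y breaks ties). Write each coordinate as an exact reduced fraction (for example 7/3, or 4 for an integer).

1. After x ≥ 6: [(6,5/16) (17,1) (19,9) (16,16) (6,37/2)]
2. After x ≤ 20: [(6,5/16) (17,1) (19,9) (16,16) (6,37/2)]
3. After y ≥ 5: [(6,5) (18,5) (19,9) (16,16) (6,37/2)]
4. After y ≤ 20: [(6,5) (18,5) (19,9) (16,16) (6,37/2)]
5. Canonical ring: [(6,5) (18,5) (19,9) (16,16) (6,37/2)]

Clipped polygon: [(6,5) (18,5) (19,9) (16,16) (6,37/2)]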